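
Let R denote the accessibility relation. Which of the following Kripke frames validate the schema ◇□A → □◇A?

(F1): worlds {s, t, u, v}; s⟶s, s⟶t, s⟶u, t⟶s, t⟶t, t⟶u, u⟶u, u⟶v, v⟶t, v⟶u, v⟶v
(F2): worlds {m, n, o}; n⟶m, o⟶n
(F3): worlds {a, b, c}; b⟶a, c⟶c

(F1)

Frame correspondent (Sahlqvist): ∀x ∀y ∀z (Rxy ∧ Rxz → ∃w (Ryw ∧ Rzw)) — i.e. convergence.
(F1): ✓.
(F2): fails — Rnm and Rnm but m and m have no common successor.
(F3): fails — Rba and Rba but a and a have no common successor.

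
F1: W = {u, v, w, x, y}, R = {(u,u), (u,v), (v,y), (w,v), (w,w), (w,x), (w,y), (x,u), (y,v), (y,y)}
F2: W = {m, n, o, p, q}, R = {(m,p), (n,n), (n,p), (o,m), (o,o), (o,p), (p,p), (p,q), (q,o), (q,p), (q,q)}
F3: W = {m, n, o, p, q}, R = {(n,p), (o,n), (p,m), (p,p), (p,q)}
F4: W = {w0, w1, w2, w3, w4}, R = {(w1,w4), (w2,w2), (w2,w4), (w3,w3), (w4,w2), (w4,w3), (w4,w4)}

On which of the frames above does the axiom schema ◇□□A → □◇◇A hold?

F1, F2, F4

The schema corresponds to a generalized confluence (Geach) condition: ∀x ∀y ∀z ((xRy ∧ xRz) → ∃w (yR²w ∧ zR²w)).
F1: satisfies the condition.
F2: satisfies the condition.
F3: fails — pRm, pRm but no w with mR²w and mR²w.
F4: satisfies the condition.
Valid on: F1, F2, F4.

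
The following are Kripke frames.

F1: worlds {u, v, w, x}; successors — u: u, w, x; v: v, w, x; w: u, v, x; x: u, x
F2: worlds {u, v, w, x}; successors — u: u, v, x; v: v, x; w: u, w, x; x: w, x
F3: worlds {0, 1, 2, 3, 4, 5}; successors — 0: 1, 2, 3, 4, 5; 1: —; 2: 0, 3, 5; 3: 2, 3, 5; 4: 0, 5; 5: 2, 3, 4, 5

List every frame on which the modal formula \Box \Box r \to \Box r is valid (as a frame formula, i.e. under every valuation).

Frame correspondent (Sahlqvist): \forall x \forall y (Rxy \to \exists z (Rxz \wedge Rzy)) — i.e. density.
F1: ✓.
F2: ✓.
F3: fails — R01 but no z with R0z and Rz1.

F1, F2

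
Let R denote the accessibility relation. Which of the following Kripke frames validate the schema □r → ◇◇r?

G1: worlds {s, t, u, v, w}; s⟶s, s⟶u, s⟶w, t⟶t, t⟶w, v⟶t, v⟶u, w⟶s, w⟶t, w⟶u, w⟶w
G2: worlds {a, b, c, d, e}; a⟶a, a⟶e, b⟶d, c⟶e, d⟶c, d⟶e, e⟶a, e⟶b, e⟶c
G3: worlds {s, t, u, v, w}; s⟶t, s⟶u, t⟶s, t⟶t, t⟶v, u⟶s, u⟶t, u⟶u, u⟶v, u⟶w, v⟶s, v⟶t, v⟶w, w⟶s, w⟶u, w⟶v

Frame correspondent (Sahlqvist): ∀x ∃w (xRw ∧ xR²w) — i.e. a generalized confluence (Geach) condition.
G1: fails — at u but no w* with uRw* and uR²w*.
G2: fails — at b but no w with bRw and bR²w.
G3: satisfies the condition.
Valid on: G3.

G3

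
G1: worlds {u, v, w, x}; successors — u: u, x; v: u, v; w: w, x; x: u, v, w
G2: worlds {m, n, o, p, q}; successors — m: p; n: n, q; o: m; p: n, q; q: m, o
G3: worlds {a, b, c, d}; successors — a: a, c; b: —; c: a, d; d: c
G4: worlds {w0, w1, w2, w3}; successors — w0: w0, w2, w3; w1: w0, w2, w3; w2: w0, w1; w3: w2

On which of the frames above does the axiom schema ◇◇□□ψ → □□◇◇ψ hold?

G1, G3, G4

This is the axiom for a generalized confluence (Geach) condition; its first-order frame correspondent is ∀x ∀y ∀z ((xR²y ∧ xR²z) → ∃w (yR²w ∧ zR²w)).
G1: holds.
G2: fails — nR²m, nR²o but no w with mR²w and oR²w.
G3: holds.
G4: holds.
Valid on: G1, G3, G4.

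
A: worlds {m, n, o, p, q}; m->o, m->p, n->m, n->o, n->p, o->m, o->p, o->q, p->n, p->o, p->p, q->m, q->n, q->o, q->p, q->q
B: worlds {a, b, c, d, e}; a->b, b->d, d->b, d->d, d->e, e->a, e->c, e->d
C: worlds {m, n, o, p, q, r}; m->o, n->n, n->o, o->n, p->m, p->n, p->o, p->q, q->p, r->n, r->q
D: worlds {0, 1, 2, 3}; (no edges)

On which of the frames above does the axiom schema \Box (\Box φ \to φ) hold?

This is the axiom for shift-reflexivity; its first-order frame correspondent is \forall x \forall y (Rxy \to Ryy).
A: fails — Rom but not Rmm.
B: fails — Rea but not Raa.
C: fails — Rpm but not Rmm.
D: ✓.

D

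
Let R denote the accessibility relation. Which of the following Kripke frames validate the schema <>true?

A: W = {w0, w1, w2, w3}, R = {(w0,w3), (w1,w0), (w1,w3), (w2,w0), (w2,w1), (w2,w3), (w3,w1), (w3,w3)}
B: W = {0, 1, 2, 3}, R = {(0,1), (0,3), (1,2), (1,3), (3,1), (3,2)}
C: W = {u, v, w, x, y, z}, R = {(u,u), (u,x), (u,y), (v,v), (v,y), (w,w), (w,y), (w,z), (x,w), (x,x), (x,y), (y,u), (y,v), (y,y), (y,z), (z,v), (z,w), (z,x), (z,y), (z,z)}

A, C

This is the axiom for seriality; its first-order frame correspondent is forall x exists y Rxy.
A: holds.
B: fails — world 2 has no successor.
C: holds.
Valid on: A, C.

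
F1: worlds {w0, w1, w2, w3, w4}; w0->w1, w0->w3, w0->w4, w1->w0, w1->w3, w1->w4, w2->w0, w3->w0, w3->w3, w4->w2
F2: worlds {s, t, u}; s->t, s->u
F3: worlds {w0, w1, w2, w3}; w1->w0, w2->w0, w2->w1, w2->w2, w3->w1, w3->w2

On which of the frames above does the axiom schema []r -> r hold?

This is the axiom for reflexivity; its first-order frame correspondent is forall x Rxx.
F1: fails — world w0 does not see itself.
F2: fails — world s does not see itself.
F3: fails — world w0 does not see itself.

none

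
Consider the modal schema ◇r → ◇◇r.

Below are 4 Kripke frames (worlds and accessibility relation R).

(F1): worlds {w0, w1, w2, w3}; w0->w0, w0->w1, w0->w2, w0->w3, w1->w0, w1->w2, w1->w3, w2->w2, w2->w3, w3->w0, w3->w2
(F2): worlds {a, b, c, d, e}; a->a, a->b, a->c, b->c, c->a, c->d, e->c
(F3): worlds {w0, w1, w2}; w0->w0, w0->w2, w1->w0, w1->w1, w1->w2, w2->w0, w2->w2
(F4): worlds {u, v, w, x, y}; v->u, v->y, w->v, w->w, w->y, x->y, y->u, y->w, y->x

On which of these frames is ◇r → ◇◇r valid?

(F1), (F3)

This is the axiom for a generalized confluence (Geach) condition; its first-order frame correspondent is ∀x ∀y (xRy → ∃w (y = w ∧ xR²w)).
(F1): holds.
(F2): fails — bRc but no w with c=w and bR²w.
(F3): holds.
(F4): fails — vRy but no t with y=t and vR²t.
Valid on: (F1), (F3).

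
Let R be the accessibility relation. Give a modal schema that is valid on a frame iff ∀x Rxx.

The condition is reflexivity. The T schema □s → s defines it.
Suppose □s→s is valid. At any x set V(s)={w : Rxw}. Then □s holds at x, so s holds at x, i.e. Rxx.

□s → s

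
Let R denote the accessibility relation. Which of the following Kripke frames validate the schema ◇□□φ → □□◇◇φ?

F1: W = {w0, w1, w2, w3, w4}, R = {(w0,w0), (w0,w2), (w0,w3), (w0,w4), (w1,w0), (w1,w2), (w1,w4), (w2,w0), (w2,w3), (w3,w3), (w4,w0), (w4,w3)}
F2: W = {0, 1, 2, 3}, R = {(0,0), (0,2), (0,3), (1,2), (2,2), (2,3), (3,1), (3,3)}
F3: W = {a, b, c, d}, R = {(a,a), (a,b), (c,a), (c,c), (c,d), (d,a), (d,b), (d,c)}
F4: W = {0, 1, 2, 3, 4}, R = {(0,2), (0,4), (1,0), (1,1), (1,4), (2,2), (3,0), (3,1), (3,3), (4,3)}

Frame correspondent (Sahlqvist): ∀x ∀y ∀z ((xRy ∧ xR²z) → ∃w (yR²w ∧ zR²w)) — i.e. a generalized confluence (Geach) condition.
F1: ✓.
F2: ✓.
F3: fails — aRa, aR²b but no w with aR²w and bR²w.
F4: fails — 0R4, 0R²2 but no w with 4R²w and 2R²w.

F1, F2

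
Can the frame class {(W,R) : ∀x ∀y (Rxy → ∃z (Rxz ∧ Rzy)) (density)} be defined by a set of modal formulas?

Definable; □□p → □p defines it

The condition is density. A defining modal formula is □□p → □p.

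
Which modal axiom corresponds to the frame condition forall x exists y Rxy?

□p → ◇p

This is seriality; the standard corresponding axiom is D: □p → ◇p.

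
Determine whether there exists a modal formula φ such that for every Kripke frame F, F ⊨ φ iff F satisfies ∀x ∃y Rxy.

Yes, by □p → ◇p

Yes: it is seriality, defined by the D schema □p → ◇p.
Suppose □p→◇p is valid. At any x set V(p)=W. Then □p at x, so ◇p at x, so x has a successor.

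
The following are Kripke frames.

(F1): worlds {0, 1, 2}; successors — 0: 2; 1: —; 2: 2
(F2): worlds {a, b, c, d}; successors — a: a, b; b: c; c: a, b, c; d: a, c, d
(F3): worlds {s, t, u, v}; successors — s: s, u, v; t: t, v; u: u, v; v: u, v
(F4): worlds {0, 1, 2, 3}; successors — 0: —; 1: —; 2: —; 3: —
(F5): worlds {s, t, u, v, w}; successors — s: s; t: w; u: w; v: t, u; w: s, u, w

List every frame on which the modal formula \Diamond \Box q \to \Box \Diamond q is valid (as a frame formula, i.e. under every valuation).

(F1), (F3), (F4)

The schema corresponds to convergence: \forall x \forall y \forall z (Rxy \wedge Rxz \to \exists w (Ryw \wedge Rzw)).
(F1): condition met.
(F2): fails — Rab and Raa but b and a have no common successor.
(F3): condition met.
(F4): condition met.
(F5): fails — Rwu and Rws but u and s have no common successor.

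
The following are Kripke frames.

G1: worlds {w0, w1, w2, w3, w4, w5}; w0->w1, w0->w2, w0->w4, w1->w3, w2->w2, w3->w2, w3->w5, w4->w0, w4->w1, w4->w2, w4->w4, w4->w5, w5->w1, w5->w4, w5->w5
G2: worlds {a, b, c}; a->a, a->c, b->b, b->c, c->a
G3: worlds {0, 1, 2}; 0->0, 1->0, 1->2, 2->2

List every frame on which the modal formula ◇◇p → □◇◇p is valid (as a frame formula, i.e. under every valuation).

none

Frame correspondent (Sahlqvist): ∀x ∀y ∀z ((xR²y ∧ xRz) → ∃w (y = w ∧ zR²w)) — i.e. a generalized confluence (Geach) condition.
G1: fails — w0R²w0, w0Rw1 but no w with w0=w and w1R²w.
G2: fails — bR²b, bRc but no w with b=w and cR²w.
G3: fails — 1R²0, 1R2 but no w with 0=w and 2R²w.
Valid on no frame.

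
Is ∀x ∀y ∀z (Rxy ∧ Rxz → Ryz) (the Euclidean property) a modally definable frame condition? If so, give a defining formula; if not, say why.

Yes: it is the Euclidean property, defined by the 5 schema ◇q → □◇q.
Suppose ◇q→□◇q is valid. Take Rxy, Rxz and set V(q)={y}. Then ◇q at x, so □◇q at x, so ◇q at z, so some w with Rzw has q; w=y, i.e. Rzy. By symmetry of the argument, Ryz.

Yes — defined by ◇q → □◇q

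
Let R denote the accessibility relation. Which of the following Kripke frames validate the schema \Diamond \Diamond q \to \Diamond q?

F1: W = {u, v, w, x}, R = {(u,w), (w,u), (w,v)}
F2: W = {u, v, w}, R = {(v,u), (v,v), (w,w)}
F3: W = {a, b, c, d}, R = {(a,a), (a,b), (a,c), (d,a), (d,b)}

Frame correspondent (Sahlqvist): \forall x \forall y \forall z (Rxy \wedge Ryz \to Rxz) — i.e. transitivity.
F1: fails — Rwu and Ruw but not Rww.
F2: condition met.
F3: fails — Rda and Rac but not Rdc.
Valid on: F2.

F2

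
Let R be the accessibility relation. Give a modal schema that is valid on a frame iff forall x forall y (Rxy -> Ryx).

q → □◇q

A defining formula is q → □◇q (the B axiom).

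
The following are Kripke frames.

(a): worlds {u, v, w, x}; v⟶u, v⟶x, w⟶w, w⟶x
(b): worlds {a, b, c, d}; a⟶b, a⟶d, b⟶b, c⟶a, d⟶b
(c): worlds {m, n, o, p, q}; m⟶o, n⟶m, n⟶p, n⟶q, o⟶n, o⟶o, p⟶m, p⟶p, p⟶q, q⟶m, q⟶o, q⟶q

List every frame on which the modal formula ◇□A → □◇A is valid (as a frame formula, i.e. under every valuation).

(b)

Frame correspondent (Sahlqvist): ∀x ∀y ∀z (Rxy ∧ Rxz → ∃w (Ryw ∧ Rzw)) — i.e. convergence.
(a): fails — Rvu and Rvu but u and u have no common successor.
(b): condition met.
(c): fails — Rnm and Rnp but m and p have no common successor.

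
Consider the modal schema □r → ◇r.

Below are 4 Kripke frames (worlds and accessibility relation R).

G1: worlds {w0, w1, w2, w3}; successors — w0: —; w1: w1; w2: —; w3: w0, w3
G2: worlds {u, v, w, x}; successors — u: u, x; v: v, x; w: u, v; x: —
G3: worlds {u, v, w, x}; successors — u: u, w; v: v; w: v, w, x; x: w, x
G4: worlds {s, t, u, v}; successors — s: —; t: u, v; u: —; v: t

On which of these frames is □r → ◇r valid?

The schema corresponds to seriality: ∀x ∃y Rxy.
G1: fails — world w0 has no successor.
G2: fails — world x has no successor.
G3: ✓.
G4: fails — world s has no successor.

G3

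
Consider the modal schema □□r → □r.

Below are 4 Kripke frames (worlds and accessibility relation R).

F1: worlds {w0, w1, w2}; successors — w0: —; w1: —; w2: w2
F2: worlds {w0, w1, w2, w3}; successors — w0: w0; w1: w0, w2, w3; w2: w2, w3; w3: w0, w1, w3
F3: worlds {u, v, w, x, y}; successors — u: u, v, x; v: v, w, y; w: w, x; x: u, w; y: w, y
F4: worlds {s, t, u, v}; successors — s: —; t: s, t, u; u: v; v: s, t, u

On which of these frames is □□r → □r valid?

Frame correspondent (Sahlqvist): ∀x ∀y (Rxy → ∃z (Rxz ∧ Rzy)) — i.e. density.
F1: satisfies the condition.
F2: satisfies the condition.
F3: satisfies the condition.
F4: fails — Ruv but no z with Ruz and Rzv.
Valid on: F1, F2, F3.

F1, F2, F3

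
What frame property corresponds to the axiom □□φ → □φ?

density

Suppose □□φ→□φ is valid. Take Rxy and set V(φ)={w : xR²w}. Then □□φ at x, so □φ at x, so φ at y, i.e. ∃z(Rxz∧Rzy).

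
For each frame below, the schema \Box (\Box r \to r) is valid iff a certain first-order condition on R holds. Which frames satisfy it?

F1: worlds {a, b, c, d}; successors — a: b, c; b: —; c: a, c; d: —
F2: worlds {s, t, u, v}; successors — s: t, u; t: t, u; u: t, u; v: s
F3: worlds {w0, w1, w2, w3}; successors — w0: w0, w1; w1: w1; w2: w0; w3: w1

F3

The schema corresponds to shift-reflexivity: \forall x \forall y (Rxy \to Ryy).
F1: fails — Rca but not Raa.
F2: fails — Rvs but not Rss.
F3: condition met.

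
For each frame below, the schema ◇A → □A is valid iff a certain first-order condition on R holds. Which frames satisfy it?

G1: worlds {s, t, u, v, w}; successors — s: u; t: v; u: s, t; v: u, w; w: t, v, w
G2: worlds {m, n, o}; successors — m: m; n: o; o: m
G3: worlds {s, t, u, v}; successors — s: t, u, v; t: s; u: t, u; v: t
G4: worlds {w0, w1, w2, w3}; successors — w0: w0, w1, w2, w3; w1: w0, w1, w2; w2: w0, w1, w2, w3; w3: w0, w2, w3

The schema corresponds to partial functionality: ∀x ∀y ∀z (Rxy ∧ Rxz → y = z).
G1: fails — u sees both s and t.
G2: holds.
G3: fails — s sees both t and u.
G4: fails — w0 sees both w0 and w1.
Valid on: G2.

G2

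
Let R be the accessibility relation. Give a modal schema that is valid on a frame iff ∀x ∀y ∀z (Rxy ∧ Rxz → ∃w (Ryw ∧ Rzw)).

◇□q → □◇q

This is convergence; the standard corresponding axiom is .2: ◇□q → □◇q.
Suppose ◇□q→□◇q is valid. Take Rxy, Rxz and set V(q)={w : Ryw}. Then □q at y so ◇□q at x, so □◇q at x, so ◇q at z, giving w with Rzw and Ryw.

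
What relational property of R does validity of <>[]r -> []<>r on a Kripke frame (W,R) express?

This is the .2 axiom.
Its frame correspondent is convergence — forall x forall y forall z (Rxy & Rxz -> exists w (Ryw & Rzw)).

convergence: forall x forall y forall z (Rxy & Rxz -> exists w (Ryw & Rzw))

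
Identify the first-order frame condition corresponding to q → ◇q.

This is frame-equivalent to □q → q (substitute ¬q for q and contrapose).
Suppose □q→q is valid. At any x set V(q)={w : Rxw}. Then □q holds at x, so q holds at x, i.e. Rxx.

reflexivity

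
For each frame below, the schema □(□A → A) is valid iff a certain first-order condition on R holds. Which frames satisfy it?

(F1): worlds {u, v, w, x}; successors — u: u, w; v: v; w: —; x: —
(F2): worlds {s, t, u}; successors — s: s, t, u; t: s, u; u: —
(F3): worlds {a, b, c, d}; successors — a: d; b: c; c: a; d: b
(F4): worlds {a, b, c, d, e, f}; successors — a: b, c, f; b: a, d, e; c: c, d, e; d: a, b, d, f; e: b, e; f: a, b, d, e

none

Frame correspondent (Sahlqvist): ∀x ∀y (Rxy → Ryy) — i.e. shift-reflexivity.
(F1): fails — Ruw but not Rww.
(F2): fails — Rtu but not Ruu.
(F3): fails — Rdb but not Rbb.
(F4): fails — Rdf but not Rff.
Valid on no frame.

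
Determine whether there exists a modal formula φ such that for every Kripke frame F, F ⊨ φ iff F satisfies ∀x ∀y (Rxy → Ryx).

Yes, by q → □◇q

This is a Sahlqvist condition; the B axiom q → □◇q defines it.
Suppose q→□◇q is valid. Take Rxy and set V(q)={x}. Then q at x, so □◇q at x, so ◇q at y, so some z with Ryz has q; z=x, i.e. Ryx.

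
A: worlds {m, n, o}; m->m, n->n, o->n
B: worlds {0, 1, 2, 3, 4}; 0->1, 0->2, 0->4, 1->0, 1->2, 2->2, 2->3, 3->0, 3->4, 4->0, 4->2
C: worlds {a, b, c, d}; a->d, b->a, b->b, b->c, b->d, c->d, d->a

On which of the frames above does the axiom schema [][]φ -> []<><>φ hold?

A, B

The schema corresponds to a generalized confluence (Geach) condition: forall x forall z (xRz -> exists w (x R^2 w & z R^2 w)).
A: satisfies the condition.
B: satisfies the condition.
C: fails — aRd but no w with aR²w and dR²w.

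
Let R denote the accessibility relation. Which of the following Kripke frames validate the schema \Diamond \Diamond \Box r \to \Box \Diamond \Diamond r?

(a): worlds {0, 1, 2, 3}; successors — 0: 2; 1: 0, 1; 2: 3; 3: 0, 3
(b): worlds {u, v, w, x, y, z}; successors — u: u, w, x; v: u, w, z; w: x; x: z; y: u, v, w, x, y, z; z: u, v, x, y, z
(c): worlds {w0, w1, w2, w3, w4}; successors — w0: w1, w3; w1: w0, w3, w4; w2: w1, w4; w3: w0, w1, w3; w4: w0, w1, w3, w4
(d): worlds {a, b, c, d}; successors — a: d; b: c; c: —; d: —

This is the axiom for a generalized confluence (Geach) condition; its first-order frame correspondent is \forall x \forall y \forall z ((x R^2 y \wedge xRz) \to \exists w (yRw \wedge z R^2 w)).
(a): fails — 1R²0, 1R0 but no w with 0Rw and 0R²w.
(b): fails — uR²u, uRw but no t with uRt and wR²t.
(c): holds.
(d): holds.

(c), (d)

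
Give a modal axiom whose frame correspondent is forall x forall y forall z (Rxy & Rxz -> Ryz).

◇s → □◇s

This is the Euclidean property; the standard corresponding axiom is 5: ◇s → □◇s.
Suppose ◇s→□◇s is valid. Take Rxy, Rxz and set V(s)={y}. Then ◇s at x, so □◇s at x, so ◇s at z, so some w with Rzw has s; w=y, i.e. Rzy. By symmetry of the argument, Ryz.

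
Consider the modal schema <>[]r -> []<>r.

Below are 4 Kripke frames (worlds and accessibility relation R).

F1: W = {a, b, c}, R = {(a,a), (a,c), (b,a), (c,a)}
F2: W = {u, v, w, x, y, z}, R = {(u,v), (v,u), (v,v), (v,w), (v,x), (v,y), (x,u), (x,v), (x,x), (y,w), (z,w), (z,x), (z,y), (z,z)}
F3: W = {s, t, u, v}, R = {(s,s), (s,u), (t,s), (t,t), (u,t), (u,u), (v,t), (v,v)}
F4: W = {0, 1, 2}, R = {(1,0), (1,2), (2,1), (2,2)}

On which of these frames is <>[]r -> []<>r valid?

This is the axiom for convergence; its first-order frame correspondent is forall x forall y forall z (Rxy & Rxz -> exists w (Ryw & Rzw)).
F1: condition met.
F2: fails — Rvv and Rvw but v and w have no common successor.
F3: condition met.
F4: fails — R12 and R10 but 2 and 0 have no common successor.

F1, F3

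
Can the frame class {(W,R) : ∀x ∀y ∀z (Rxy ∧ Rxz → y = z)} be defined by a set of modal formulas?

Yes: it is partial functionality, defined by the CD schema ◇p → □p.
Suppose ◇p→□p is valid. Take Rxy, Rxz and set V(p)={y}. Then ◇p at x, so □p at x, so p at z, i.e. z=y.

Yes — defined by ◇p → □p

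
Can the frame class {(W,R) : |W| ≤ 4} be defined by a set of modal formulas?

Modal frame validity is preserved under disjoint unions.
Any modal formula valid on each of 5 disjoint one-world frames is valid on their disjoint union (validity is preserved under disjoint unions). Each one-world frame has |W|=1≤4, but the union has |W|=5.
So no modal formula (or set of formulas) defines exactly the |W|≤4 frames.

Not definable by any modal formula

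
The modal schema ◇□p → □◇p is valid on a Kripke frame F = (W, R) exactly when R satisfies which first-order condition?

Convergence

This schema is the .2 axiom.
Its frame correspondent is convergence — ∀x ∀y ∀z (Rxy ∧ Rxz → ∃w (Ryw ∧ Rzw)).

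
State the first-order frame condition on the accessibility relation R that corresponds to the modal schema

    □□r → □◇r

∀x ∀z (xRz → ∃w (xR²w ∧ zRw))

This is a Sahlqvist (Geach-type) schema ◇^0□^2r → □^1◇^1r.
First-order correspondent: ∀x ∀z (xRz → ∃w (xR²w ∧ zRw)).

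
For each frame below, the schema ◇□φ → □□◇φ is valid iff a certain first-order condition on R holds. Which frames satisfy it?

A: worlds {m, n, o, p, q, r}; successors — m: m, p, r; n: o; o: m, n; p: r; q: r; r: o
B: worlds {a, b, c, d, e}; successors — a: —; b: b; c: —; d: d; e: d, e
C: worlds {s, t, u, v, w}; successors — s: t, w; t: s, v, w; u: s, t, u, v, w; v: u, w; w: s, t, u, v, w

B, C

The schema corresponds to a generalized confluence (Geach) condition: ∀x ∀y ∀z ((xRy ∧ xR²z) → ∃w (yRw ∧ zRw)).
A: fails — mRm, mR²r but no w with mRw and rRw.
B: holds.
C: holds.
Valid on: B, C.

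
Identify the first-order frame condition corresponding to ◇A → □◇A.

Suppose ◇A→□◇A is valid. Take Rxy, Rxz and set V(A)={y}. Then ◇A at x, so □◇A at x, so ◇A at z, so some w with Rzw has A; w=y, i.e. Rzy. By symmetry of the argument, Ryz.

The Euclidean property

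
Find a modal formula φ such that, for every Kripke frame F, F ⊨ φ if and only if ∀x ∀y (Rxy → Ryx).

ψ → □◇ψ

A defining formula is ψ → □◇ψ (the B axiom).
Suppose ψ→□◇ψ is valid. Take Rxy and set V(ψ)={x}. Then ψ at x, so □◇ψ at x, so ◇ψ at y, so some z with Ryz has ψ; z=x, i.e. Ryx.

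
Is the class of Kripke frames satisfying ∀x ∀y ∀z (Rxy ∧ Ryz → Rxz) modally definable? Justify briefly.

The condition is transitivity. A defining modal formula is □r → □□r.
Suppose □r→□□r is valid. Take Rxy, Ryz and set V(r)={w : Rxw}. Then □r at x, so □□r at x, so □r at y, so r at z, i.e. Rxz.

Definable; □r → □□r defines it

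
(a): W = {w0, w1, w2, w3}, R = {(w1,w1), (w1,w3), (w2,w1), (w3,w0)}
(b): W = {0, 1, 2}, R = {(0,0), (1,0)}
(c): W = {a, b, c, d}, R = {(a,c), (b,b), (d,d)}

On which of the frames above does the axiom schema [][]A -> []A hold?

(b)

This is the axiom for density; its first-order frame correspondent is forall x forall y (Rxy -> exists z (Rxz & Rzy)).
(a): fails — Rw3w0 but no z with Rw3z and Rzw0.
(b): satisfies the condition.
(c): fails — Rac but no z with Raz and Rzc.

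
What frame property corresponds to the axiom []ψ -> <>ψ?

seriality

Suppose □ψ→◇ψ is valid. At any x set V(ψ)=W. Then □ψ at x, so ◇ψ at x, so x has a successor.
Conversely, on a frame with seriality the schema holds at every world under every valuation.
Frame condition: forall x exists y Rxy.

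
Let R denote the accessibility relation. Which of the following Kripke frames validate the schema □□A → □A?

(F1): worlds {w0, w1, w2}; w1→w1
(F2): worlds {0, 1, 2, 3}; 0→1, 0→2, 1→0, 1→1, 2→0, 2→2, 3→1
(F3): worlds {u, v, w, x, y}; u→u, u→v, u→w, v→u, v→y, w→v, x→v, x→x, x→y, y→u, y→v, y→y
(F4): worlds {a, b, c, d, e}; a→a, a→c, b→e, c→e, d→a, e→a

(F1), (F2)

Frame correspondent (Sahlqvist): ∀x ∀y (Rxy → ∃z (Rxz ∧ Rzy)) — i.e. density.
(F1): condition met.
(F2): condition met.
(F3): fails — Rwv but no z with Rwz and Rzv.
(F4): fails — Rce but no z with Rcz and Rze.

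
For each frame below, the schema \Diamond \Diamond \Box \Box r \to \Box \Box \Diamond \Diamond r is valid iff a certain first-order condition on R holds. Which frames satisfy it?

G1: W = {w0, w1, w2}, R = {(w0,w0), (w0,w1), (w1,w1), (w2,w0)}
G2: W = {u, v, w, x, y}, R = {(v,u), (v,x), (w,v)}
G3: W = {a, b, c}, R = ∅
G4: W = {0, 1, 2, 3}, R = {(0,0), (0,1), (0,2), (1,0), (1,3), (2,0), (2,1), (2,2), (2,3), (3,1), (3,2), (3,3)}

The schema corresponds to a generalized confluence (Geach) condition: \forall x \forall y \forall z ((x R^2 y \wedge x R^2 z) \to \exists w (y R^2 w \wedge z R^2 w)).
G1: condition met.
G2: fails — wR²u, wR²u but no t with uR²t and uR²t.
G3: condition met.
G4: condition met.

G1, G3, G4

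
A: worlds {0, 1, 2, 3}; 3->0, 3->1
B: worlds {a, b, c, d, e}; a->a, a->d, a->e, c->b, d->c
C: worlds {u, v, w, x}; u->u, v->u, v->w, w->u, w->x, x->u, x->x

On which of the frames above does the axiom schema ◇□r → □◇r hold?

This is the axiom for convergence; its first-order frame correspondent is ∀x ∀y ∀z (Rxy ∧ Rxz → ∃w (Ryw ∧ Rzw)).
A: fails — R30 and R30 but 0 and 0 have no common successor.
B: fails — Rae and Rae but e and e have no common successor.
C: condition met.
Valid on: C.

C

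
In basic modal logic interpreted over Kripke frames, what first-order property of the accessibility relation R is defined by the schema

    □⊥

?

emptiness of R

□⊥ is valid iff no world has any successor (otherwise □⊥ fails at any world with one).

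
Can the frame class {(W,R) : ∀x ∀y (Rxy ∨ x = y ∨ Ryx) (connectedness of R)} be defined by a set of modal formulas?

Any modally definable frame class is closed under disjoint unions.
Take 2 disjoint single-world reflexive frames: each is trivially connected, but their disjoint union has 2 worlds with no edge between distinct components, so it is not connected.
So the class is not modally definable.

Not modally definable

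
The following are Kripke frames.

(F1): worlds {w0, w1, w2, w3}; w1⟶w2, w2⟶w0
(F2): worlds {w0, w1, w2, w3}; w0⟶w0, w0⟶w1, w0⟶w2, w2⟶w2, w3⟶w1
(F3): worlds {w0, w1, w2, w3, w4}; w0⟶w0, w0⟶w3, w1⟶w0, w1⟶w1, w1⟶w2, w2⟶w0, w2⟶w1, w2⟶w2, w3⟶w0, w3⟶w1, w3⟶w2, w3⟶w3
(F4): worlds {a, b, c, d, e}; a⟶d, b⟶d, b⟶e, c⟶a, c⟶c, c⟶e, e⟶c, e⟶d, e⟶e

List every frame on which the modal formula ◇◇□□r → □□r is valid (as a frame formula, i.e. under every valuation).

Frame correspondent (Sahlqvist): ∀x ∀y ∀z ((xR²y ∧ xR²z) → ∃w (yR²w ∧ z = w)) — i.e. a generalized confluence (Geach) condition.
(F1): fails — w1R²w0, w1R²w0 but no w with w0R²w and w0=w.
(F2): fails — w0R²w1, w0R²w0 but no w with w1R²w and w0=w.
(F3): holds.
(F4): fails — bR²d, bR²c but no w with dR²w and c=w.

(F3)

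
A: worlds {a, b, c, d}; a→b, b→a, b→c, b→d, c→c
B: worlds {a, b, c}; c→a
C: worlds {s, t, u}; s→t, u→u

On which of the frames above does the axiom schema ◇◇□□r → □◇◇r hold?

B, C

Frame correspondent (Sahlqvist): ∀x ∀y ∀z ((xR²y ∧ xRz) → ∃w (yR²w ∧ zR²w)) — i.e. a generalized confluence (Geach) condition.
A: fails — aR²d, aRb but no w with dR²w and bR²w.
B: holds.
C: holds.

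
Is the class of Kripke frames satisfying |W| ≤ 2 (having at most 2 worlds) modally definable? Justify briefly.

Not modally definable

Any modally definable frame class is closed under disjoint unions.
Any modal formula valid on each of 3 disjoint one-world frames is valid on their disjoint union (validity is preserved under disjoint unions). Each one-world frame has |W|=1≤2, but the union has |W|=3.
So the class is not modally definable.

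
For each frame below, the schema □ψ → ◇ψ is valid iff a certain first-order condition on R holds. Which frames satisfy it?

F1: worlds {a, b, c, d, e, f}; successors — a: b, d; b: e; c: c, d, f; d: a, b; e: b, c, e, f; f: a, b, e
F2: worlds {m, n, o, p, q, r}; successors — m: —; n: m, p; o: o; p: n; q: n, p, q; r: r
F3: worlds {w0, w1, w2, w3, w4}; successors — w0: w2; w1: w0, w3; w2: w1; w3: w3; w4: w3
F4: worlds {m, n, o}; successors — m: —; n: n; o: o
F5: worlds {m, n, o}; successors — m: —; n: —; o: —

F1, F3

Frame correspondent (Sahlqvist): ∀x ∃y Rxy — i.e. seriality.
F1: ✓.
F2: fails — world m has no successor.
F3: ✓.
F4: fails — world m has no successor.
F5: fails — world m has no successor.
Valid on: F1, F3.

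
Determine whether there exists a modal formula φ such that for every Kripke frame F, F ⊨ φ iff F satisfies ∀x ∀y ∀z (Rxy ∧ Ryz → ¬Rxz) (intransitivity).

If a class were modally definable it would be closed under surjective bounded morphisms (Goldblatt–Thomason).
The 7-cycle (worlds a,b,c,d,e,f,g with a→b→c→d→e→f→g→a) is intransitive. Mapping every world to a single reflexive point • is a surjective bounded morphism; the reflexive point is not intransitive (R••∧R•• but R••).
So no modal formula (or set of formulas) defines exactly the intransitive frames.

Not modally definable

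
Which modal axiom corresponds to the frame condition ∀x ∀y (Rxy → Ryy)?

□(□ψ → ψ)

The condition is shift-reflexivity. The T□ schema □(□ψ → ψ) defines it.
Suppose □(□ψ→ψ) is valid. Take Rxy and set V(ψ)={w : Ryw}. Then at y, □ψ holds; since □(□ψ→ψ) at x, □ψ→ψ at y, so ψ at y, i.e. Ryy.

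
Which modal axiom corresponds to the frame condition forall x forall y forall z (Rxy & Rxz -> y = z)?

A defining formula is ◇r → □r (the CD axiom).
Suppose ◇r→□r is valid. Take Rxy, Rxz and set V(r)={y}. Then ◇r at x, so □r at x, so r at z, i.e. z=y.

◇r → □r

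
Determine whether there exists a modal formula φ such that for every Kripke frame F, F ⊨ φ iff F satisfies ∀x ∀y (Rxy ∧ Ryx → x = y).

No — not modally definable

If a class were modally definable it would be closed under surjective bounded morphisms (Goldblatt–Thomason).
The 8-cycle (worlds w0,w1,w2,w3,w4,w5,w6,w7 with w0→w1→w2→w3→w4→w5→w6→w7→w0) is antisymmetric. Sending even-indexed worlds to • and odd-indexed worlds to ∘ is a surjective bounded morphism onto the two-world frame with •↔∘, which is not antisymmetric.
So no modal formula (or set of formulas) defines exactly the antisymmetric frames.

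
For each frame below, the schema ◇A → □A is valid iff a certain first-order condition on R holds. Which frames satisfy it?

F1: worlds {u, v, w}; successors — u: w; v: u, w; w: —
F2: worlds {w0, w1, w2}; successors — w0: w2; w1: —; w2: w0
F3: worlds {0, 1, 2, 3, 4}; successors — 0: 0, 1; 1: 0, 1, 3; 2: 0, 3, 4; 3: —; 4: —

F2

This is the axiom for partial functionality; its first-order frame correspondent is ∀x ∀y ∀z (Rxy ∧ Rxz → y = z).
F1: fails — v sees both u and w.
F2: holds.
F3: fails — 0 sees both 0 and 1.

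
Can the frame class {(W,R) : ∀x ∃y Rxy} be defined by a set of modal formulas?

Yes: it is seriality, defined by the D schema □p → ◇p.

Yes, by □p → ◇p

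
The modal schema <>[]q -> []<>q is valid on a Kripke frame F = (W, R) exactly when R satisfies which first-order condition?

convergence: forall x forall y forall z (Rxy & Rxz -> exists w (Ryw & Rzw))

Suppose ◇□q→□◇q is valid. Take Rxy, Rxz and set V(q)={w : Ryw}. Then □q at y so ◇□q at x, so □◇q at x, so ◇q at z, giving w with Rzw and Ryw.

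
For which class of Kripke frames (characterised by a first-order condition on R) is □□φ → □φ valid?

Suppose □□φ→□φ is valid. Take Rxy and set V(φ)={w : xR²w}. Then □□φ at x, so □φ at x, so φ at y, i.e. ∃z(Rxz∧Rzy).
Conversely, on a frame with density the schema holds at every world under every valuation.
So the correspondent is density.

density: ∀x ∀y (Rxy → ∃z (Rxz ∧ Rzy))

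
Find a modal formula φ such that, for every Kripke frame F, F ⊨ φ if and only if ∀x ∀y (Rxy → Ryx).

ψ → □◇ψ

This is symmetry; the standard corresponding axiom is B: ψ → □◇ψ.
Suppose ψ→□◇ψ is valid. Take Rxy and set V(ψ)={x}. Then ψ at x, so □◇ψ at x, so ◇ψ at y, so some z with Ryz has ψ; z=x, i.e. Ryx.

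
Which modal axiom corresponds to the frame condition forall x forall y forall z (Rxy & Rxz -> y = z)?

◇q → □q

A defining formula is ◇q → □q (the CD axiom).
Suppose ◇q→□q is valid. Take Rxy, Rxz and set V(q)={y}. Then ◇q at x, so □q at x, so q at z, i.e. z=y.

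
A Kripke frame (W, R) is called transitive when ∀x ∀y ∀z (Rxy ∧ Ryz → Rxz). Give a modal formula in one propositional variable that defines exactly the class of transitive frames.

□p → □□p

A defining formula is □p → □□p (the 4 axiom).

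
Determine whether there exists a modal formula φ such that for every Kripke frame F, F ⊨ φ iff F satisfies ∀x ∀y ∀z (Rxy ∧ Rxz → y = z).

Definable; ◇r → □r defines it

The condition is partial functionality. A defining modal formula is ◇r → □r.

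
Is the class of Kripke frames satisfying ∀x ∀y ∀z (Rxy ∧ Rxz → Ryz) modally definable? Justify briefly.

Yes: it is the Euclidean property, defined by the 5 schema ◇r → □◇r.

Yes — defined by ◇r → □◇r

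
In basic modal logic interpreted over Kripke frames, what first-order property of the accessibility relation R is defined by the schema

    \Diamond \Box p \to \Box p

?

This schema is equivalent to the 5 axiom ◇p → □◇p.
Its frame correspondent is the Euclidean property — \forall x \forall y \forall z (Rxy \wedge Rxz \to Ryz).

the Euclidean property: \forall x \forall y \forall z (Rxy \wedge Rxz \to Ryz)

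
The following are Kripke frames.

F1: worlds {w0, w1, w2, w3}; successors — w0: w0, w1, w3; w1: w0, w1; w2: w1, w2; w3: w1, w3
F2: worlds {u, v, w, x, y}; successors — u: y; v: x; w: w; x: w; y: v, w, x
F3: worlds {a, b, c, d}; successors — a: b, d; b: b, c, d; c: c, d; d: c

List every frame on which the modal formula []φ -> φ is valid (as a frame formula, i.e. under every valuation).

F1

This is the axiom for reflexivity; its first-order frame correspondent is forall x Rxx.
F1: satisfies the condition.
F2: fails — world u does not see itself.
F3: fails — world a does not see itself.
Valid on: F1.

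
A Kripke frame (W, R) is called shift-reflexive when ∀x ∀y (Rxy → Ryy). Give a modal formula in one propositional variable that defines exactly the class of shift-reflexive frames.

□(□ψ → ψ)

This is shift-reflexivity; the standard corresponding axiom is T□: □(□ψ → ψ).
Suppose □(□ψ→ψ) is valid. Take Rxy and set V(ψ)={w : Ryw}. Then at y, □ψ holds; since □(□ψ→ψ) at x, □ψ→ψ at y, so ψ at y, i.e. Ryy.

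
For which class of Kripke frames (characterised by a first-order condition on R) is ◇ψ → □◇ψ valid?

Suppose ◇ψ→□◇ψ is valid. Take Rxy, Rxz and set V(ψ)={y}. Then ◇ψ at x, so □◇ψ at x, so ◇ψ at z, so some w with Rzw has ψ; w=y, i.e. Rzy. By symmetry of the argument, Ryz.

the Euclidean property: ∀x ∀y ∀z (Rxy ∧ Rxz → Ryz)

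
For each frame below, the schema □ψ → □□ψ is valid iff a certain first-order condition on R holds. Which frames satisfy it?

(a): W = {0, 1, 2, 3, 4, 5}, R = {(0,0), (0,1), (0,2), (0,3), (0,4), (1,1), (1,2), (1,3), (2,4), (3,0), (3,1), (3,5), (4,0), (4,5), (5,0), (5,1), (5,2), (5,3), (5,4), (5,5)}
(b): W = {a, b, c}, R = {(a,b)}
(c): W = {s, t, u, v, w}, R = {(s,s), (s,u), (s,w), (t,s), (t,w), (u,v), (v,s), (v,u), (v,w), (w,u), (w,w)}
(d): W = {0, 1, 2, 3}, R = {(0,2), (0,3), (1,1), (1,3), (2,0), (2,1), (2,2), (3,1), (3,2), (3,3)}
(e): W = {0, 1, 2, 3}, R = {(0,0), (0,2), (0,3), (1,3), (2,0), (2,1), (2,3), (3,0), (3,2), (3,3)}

(b)

This is the axiom for transitivity; its first-order frame correspondent is ∀x ∀y ∀z (Rxy ∧ Ryz → Rxz).
(a): fails — R12 and R24 but not R14.
(b): ✓.
(c): fails — Ruv and Rvw but not Ruw.
(d): fails — R32 and R20 but not R30.
(e): fails — R32 and R21 but not R31.
Valid on: (b).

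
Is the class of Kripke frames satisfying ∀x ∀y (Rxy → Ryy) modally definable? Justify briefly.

Yes — defined by □(□p → p)

Yes: it is shift-reflexivity, defined by the T□ schema □(□p → p).
Suppose □(□p→p) is valid. Take Rxy and set V(p)={w : Ryw}. Then at y, □p holds; since □(□p→p) at x, □p→p at y, so p at y, i.e. Ryy.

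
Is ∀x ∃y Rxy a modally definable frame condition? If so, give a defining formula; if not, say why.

The condition is seriality. A defining modal formula is □q → ◇q.

Definable; □q → ◇q defines it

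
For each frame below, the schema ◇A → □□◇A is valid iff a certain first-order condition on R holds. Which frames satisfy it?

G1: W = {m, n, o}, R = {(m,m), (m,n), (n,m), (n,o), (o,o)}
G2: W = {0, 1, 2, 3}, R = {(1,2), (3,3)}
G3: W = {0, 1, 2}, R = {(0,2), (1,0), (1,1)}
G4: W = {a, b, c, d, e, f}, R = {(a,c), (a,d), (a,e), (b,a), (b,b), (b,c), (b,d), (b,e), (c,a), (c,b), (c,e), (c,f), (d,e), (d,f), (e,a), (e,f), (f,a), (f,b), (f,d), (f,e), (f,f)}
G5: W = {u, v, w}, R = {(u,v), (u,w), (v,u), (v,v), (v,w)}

This is the axiom for a generalized confluence (Geach) condition; its first-order frame correspondent is ∀x ∀y ∀z ((xRy ∧ xR²z) → ∃w (y = w ∧ zRw)).
G1: fails — mRm, mR²o but no w with m=w and oRw.
G2: condition met.
G3: fails — 1R0, 1R²0 but no w with 0=w and 0Rw.
G4: fails — aRc, aR²e but no w with c=w and eRw.
G5: fails — uRv, uR²w but no t with v=t and wRt.
Valid on: G2.

G2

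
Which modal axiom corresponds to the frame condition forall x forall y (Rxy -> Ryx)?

s → □◇s

A defining formula is s → □◇s (the B axiom).
Suppose s→□◇s is valid. Take Rxy and set V(s)={x}. Then s at x, so □◇s at x, so ◇s at y, so some z with Ryz has s; z=x, i.e. Ryx.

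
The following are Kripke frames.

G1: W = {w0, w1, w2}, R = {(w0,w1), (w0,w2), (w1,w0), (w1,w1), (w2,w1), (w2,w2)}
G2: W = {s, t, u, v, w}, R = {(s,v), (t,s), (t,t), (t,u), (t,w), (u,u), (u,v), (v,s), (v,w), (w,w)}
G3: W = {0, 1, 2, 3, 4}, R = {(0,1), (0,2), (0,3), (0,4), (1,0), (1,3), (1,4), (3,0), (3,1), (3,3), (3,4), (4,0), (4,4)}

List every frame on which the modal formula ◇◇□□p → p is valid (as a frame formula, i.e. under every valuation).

G1

The schema corresponds to a generalized confluence (Geach) condition: ∀x ∀y (xR²y → ∃w (yR²w ∧ x = w)).
G1: condition met.
G2: fails — sR²w but no w* with wR²w* and s=w*.
G3: fails — 1R²2 but no w with 2R²w and 1=w.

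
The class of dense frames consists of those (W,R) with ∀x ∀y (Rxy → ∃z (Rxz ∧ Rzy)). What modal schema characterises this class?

The condition is density. The C4 schema □□q → □q defines it.

□□q → □q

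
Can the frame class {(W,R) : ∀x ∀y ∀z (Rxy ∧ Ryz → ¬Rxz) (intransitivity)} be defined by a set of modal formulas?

If a class were modally definable it would be closed under surjective bounded morphisms (Goldblatt–Thomason).
The 7-cycle (worlds a,b,c,d,e,f,g with a→b→c→d→e→f→g→a) is intransitive. Mapping every world to a single reflexive point • is a surjective bounded morphism; the reflexive point is not intransitive (R••∧R•• but R••).
Hence intransitivity is not modally definable.

Not definable by any modal formula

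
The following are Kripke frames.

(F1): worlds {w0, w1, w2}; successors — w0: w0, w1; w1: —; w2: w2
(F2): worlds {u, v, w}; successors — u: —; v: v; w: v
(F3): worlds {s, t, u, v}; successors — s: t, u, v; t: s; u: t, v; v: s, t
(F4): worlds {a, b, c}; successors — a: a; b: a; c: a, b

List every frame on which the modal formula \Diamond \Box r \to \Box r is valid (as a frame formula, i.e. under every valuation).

This is the axiom for the Euclidean property; its first-order frame correspondent is \forall x \forall y \forall z (Rxy \wedge Rxz \to Ryz).
(F1): fails — Rw0w1 and Rw0w1 but not Rw1w1.
(F2): satisfies the condition.
(F3): fails — Rsv and Rsv but not Rvv.
(F4): fails — Rca and Rcb but not Rab.

(F2)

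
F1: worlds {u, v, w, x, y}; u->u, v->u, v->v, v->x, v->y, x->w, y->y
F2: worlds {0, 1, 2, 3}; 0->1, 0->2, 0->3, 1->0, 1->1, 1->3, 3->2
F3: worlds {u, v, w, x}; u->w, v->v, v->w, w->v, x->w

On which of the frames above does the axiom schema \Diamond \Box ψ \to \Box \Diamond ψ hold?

Frame correspondent (Sahlqvist): \forall x \forall y \forall z (Rxy \wedge Rxz \to \exists w (Ryw \wedge Rzw)) — i.e. convergence.
F1: fails — Rvv and Rvx but v and x have no common successor.
F2: fails — R02 and R02 but 2 and 2 have no common successor.
F3: condition met.

F3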